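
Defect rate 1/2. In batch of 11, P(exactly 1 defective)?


Binomial: P(X=1) = C(11,1)×p^1×(1-p)^10
= 11 × 1/2 × 1/1024 = 11/2048

P(X=1) = 11/2048 ≈ 0.54%


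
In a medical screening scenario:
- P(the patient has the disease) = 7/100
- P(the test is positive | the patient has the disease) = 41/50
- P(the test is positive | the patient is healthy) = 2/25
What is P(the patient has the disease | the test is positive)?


Using Bayes' theorem:
P(A|B) = P(B|A)·P(A) / P(B)

P(the test is positive) = 41/50 × 7/100 + 2/25 × 93/100
= 287/5000 + 93/1250 = 659/5000

P(the patient has the disease|the test is positive) = (287/5000) / (659/5000) = 287/659

P(the patient has the disease|the test is positive) = 287/659 ≈ 43.55%


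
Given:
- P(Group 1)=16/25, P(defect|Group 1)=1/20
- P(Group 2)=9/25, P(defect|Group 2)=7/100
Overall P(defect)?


P(B) = Σ P(B|Aᵢ)×P(Aᵢ)
  1/20×16/25 = 4/125
  7/100×9/25 = 63/2500
Sum = 143/2500

P(defect) = 143/2500 ≈ 5.72%


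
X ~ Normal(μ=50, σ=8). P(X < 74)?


z = (74-50)/8 = 3.0
P(Z < 3.0) = 0.9987

P(X < 74) ≈ 0.9987


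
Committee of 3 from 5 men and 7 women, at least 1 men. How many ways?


Count by #men:
  1M,2W: C(5,1)×C(7,2)=105
  2M,1W: C(5,2)×C(7,1)=70
  3M,0W: C(5,3)×C(7,0)=10
Total = 185

185


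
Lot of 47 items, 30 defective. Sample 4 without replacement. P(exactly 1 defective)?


Hypergeometric: C(30,1)×C(17,3)/C(47,4)
= 30×680/178365 = 1360/11891

P(X=1) = 1360/11891 ≈ 11.44%


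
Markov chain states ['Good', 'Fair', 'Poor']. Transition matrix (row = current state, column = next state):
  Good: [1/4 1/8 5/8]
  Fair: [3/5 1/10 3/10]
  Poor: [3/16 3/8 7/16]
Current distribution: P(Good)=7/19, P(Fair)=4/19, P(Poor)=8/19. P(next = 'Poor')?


P(next=Poor) = Σᵢ P(now=i)×P(i→Poor)
= 7/19×5/8 + 4/19×3/10 + 8/19×7/16
= 35/152 + 6/95 + 7/38 = 363/760

P = 363/760 ≈ 0.4776


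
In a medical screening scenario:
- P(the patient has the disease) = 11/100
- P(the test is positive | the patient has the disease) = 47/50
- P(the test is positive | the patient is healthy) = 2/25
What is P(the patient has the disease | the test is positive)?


Using Bayes' theorem:
P(A|B) = P(B|A)·P(A) / P(B)

P(the test is positive) = 47/50 × 11/100 + 2/25 × 89/100
= 517/5000 + 89/1250 = 873/5000

P(the patient has the disease|the test is positive) = (517/5000) / (873/5000) = 517/873

P(the patient has the disease|the test is positive) = 517/873 ≈ 59.22%


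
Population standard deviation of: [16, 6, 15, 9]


Mean = 46/4 = 23/2
  (16-23/2)²=81/4
  (6-23/2)²=121/4
  (15-23/2)²=49/4
  (9-23/2)²=25/4
Σ(x-μ)² = 69
σ² = 69/4

σ = √(69/4) ≈ 4.1533


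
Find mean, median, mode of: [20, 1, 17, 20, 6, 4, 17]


Sorted: [1, 4, 6, 17, 17, 20, 20]
Mean = 85/7
Median = 17
Freq: {20: 2, 1: 1, 17: 2, 6: 1, 4: 1}
Mode: [17, 20]

Mean=85/7, Median=17, Mode=[17, 20]


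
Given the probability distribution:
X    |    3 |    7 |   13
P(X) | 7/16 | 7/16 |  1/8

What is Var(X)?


E[X] = 6
E[X²] = 93/2
Var(X) = E[X²] - (E[X])² = 93/2 - 36 = 21/2

Var(X) = 21/2 ≈ 10.5000


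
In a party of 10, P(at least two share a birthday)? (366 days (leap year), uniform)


P(all different) = Π(366-i)/366 for i=0..9
= 0.883355
P(match) = 1 - 0.883355 = 0.116645

P ≈ 0.1166 ≈ 11.66%


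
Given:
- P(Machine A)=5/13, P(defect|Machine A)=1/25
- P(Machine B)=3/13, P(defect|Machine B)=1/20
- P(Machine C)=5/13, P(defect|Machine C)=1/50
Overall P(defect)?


P(B) = Σ P(B|Aᵢ)×P(Aᵢ)
  1/25×5/13 = 1/65
  1/20×3/13 = 3/260
  1/50×5/13 = 1/130
Sum = 9/260

P(defect) = 9/260 ≈ 3.46%


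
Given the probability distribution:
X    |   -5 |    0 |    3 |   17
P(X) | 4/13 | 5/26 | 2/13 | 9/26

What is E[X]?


E[X] = Σ x·P(X=x)
= (-5)×(4/13) + (0)×(5/26) + (3)×(2/13) + (17)×(9/26)
= 125/26

E[X] = 125/26


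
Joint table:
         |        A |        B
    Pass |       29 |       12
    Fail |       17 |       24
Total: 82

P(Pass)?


P(Pass) = (29+12)/82 = 41/82 = 1/2

P(Pass) = 1/2 ≈ 50.00%


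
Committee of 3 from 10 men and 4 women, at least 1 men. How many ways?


Count by #men:
  1M,2W: C(10,1)×C(4,2)=60
  2M,1W: C(10,2)×C(4,1)=180
  3M,0W: C(10,3)×C(4,0)=120
Total = 360

360


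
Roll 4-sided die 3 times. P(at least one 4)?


P(no 4)^3 = (3/4)^3 = 27/64
P(≥1) = 1 - 27/64 = 37/64

P = 37/64 ≈ 57.81%


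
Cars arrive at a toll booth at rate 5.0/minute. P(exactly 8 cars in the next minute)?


Poisson(λ=5.0): P(X=8) = e^(-λ)×λ^k/k!
= e^(-5.0) × 5.0^8 / 8!
≈ 0.006737946999 × 390625 / 40320 ≈ 0.065278

P(X=8) ≈ 0.065278 ≈ 6.53%


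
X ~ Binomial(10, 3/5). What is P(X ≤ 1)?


P(X ≤ 1) = Σ P(X=i) for i=0..1
P(X=0) = 1024/9765625
P(X=1) = 3072/1953125
Sum = 16384/9765625

P(X ≤ 1) = 16384/9765625 ≈ 0.17%


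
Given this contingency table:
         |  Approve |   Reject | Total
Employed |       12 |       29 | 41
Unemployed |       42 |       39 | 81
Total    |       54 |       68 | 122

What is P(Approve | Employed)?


P(Approve | Employed) = 12/(12+29) = 12/41

P(Approve|Employed) = 12/41 ≈ 29.27%


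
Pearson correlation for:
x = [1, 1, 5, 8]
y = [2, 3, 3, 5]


n=4, Σx=15, Σy=13, Σxy=60, Σx²=91, Σy²=47
r = (4×60 - 15×13)/√((4×91 - 15²)(4×47 - 13²))
= 45/√(139×19) = 45/√2641 ≈ 45/51.3907 ≈ 0.8756

r ≈ 0.8756


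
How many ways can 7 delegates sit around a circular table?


Circular arrangements of 7 distinct objects: fix one position to break rotational symmetry.
(n-1)! = 6! = 720

720


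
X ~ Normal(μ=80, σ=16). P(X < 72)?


z = (72-80)/16 = -0.5
P(Z < -0.5) = 0.3085

P(X < 72) ≈ 0.3085


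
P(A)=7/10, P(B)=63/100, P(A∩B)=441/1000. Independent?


P(A)×P(B) = 441/1000
P(A∩B) = 441/1000
Equal ✓ → Independent

Yes, independent


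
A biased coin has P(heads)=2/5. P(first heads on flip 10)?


Geometric: P(X=10) = (1-p)^(k-1)×p = (3/5)^9×2/5 = 39366/9765625

P(X=10) = 39366/9765625 ≈ 0.40%


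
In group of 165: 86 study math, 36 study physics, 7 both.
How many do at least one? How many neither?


|A∪B| = 86+36-7 = 115
Neither = 165-115 = 50

At least one: 115; Neither: 50


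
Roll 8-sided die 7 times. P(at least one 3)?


P(no 3)^7 = (7/8)^7 = 823543/2097152
P(≥1) = 1 - 823543/2097152 = 1273609/2097152

P = 1273609/2097152 ≈ 60.73%


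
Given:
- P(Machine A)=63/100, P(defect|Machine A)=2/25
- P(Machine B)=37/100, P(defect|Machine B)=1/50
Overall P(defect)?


P(B) = Σ P(B|Aᵢ)×P(Aᵢ)
  2/25×63/100 = 63/1250
  1/50×37/100 = 37/5000
Sum = 289/5000

P(defect) = 289/5000 ≈ 5.78%


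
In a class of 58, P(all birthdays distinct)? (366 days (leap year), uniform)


P(all different) = Π(366-i)/366 for i=0..57
= (366/366)×(365/366)×...×(309/366)
= 0.008451

P ≈ 0.0085 ≈ 0.85%


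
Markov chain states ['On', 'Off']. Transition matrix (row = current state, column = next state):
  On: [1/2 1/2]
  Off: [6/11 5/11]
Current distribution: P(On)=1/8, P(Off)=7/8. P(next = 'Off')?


P(next=Off) = Σᵢ P(now=i)×P(i→Off)
= 1/8×1/2 + 7/8×5/11
= 1/16 + 35/88 = 81/176

P = 81/176 ≈ 0.4602


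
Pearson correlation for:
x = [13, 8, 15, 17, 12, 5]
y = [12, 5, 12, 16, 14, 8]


n=6, Σx=70, Σy=67, Σxy=856, Σx²=916, Σy²=829
r = (6×856 - 70×67)/√((6×916 - 70²)(6×829 - 67²))
= 446/√(596×485) = 446/√289060 ≈ 446/537.6430 ≈ 0.8295

r ≈ 0.8295


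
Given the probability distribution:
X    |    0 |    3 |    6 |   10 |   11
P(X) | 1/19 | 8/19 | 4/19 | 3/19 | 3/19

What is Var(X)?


E[X] = 111/19
E[X²] = 879/19
Var(X) = E[X²] - (E[X])² = 879/19 - 12321/361 = 4380/361

Var(X) = 4380/361 ≈ 12.1330


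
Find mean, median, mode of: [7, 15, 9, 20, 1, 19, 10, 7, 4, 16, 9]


Sorted: [1, 4, 7, 7, 9, 9, 10, 15, 16, 19, 20]
Mean = 117/11
Median = 9
Freq: {7: 2, 15: 1, 9: 2, 20: 1, 1: 1, 19: 1, 10: 1, 4: 1, 16: 1}
Mode: [7, 9]

Mean=117/11, Median=9, Mode=[7, 9]


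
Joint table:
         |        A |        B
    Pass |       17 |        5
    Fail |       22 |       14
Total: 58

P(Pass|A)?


P(Pass|A) = 17/(17+22) = 17/39

P = 17/39 ≈ 43.59%


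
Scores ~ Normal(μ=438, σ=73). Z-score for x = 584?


z = (x - μ)/σ = (584 - 438)/73 = 2.0

z = 2.0


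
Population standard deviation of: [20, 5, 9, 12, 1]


Mean = 47/5
  (20-47/5)²=2809/25
  (5-47/5)²=484/25
  (9-47/5)²=4/25
  (12-47/5)²=169/25
  (1-47/5)²=1764/25
Σ(x-μ)² = 1046/5
σ² = (1046/5)/5 = 1046/25

σ = √(1046/25) ≈ 6.4684


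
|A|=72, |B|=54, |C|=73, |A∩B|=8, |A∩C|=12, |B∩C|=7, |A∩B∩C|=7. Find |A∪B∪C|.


|A∪B∪C| = 72+54+73-8-12-7+7 = 179

|A∪B∪C| = 179


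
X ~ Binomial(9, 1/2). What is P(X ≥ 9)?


P(X ≥ 9) = Σ P(X=i) for i=9..9
P(X=9) = 1/512
Sum = 1/512

P(X ≥ 9) = 1/512 ≈ 0.20%


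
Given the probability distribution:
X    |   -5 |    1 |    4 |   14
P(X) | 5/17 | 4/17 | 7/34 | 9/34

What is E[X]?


E[X] = Σ x·P(X=x)
= (-5)×(5/17) + (1)×(4/17) + (4)×(7/34) + (14)×(9/34)
= 56/17

E[X] = 56/17


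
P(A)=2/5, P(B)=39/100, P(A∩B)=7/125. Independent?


P(A)×P(B) = 39/250
P(A∩B) = 7/125
Not equal → NOT independent

No, not independent


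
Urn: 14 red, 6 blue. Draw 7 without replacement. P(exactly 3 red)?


Hypergeometric: C(14,3)×C(6,4)/C(20,7)
= 364×15/77520 = 91/1292

P(X=3) = 91/1292 ≈ 7.04%


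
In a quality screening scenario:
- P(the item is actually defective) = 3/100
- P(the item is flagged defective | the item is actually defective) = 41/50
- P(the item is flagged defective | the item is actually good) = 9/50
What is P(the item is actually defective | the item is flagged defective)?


Using Bayes' theorem:
P(A|B) = P(B|A)·P(A) / P(B)

P(the item is flagged defective) = 41/50 × 3/100 + 9/50 × 97/100
= 123/5000 + 873/5000 = 249/1250

P(the item is actually defective|the item is flagged defective) = (123/5000) / (249/1250) = 41/332

P(the item is actually defective|the item is flagged defective) = 41/332 ≈ 12.35%


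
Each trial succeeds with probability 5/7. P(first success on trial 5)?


Geometric: P(X=5) = (1-p)^(k-1)×p = (2/7)^4×5/7 = 80/16807

P(X=5) = 80/16807 ≈ 0.48%


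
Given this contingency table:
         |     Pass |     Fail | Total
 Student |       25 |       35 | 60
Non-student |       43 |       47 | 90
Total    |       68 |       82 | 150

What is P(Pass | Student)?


P(Pass | Student) = 25/(25+35) = 25/60 = 5/12

P(Pass|Student) = 5/12 ≈ 41.67%


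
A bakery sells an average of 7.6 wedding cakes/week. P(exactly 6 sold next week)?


Poisson(λ=7.6): P(X=6) = e^(-λ)×λ^k/k!
= e^(-7.6) × 7.6^6 / 6!
≈ 0.0005004514334 × 192699.928576 / 720 ≈ 0.133940

P(X=6) ≈ 0.133940 ≈ 13.39%


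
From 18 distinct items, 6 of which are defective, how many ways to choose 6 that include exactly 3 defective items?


Choose 3 of the 6 defective items and 3 of the other 12 items:
C(6,3)×C(12,3) = 20×220 = 4400

4400


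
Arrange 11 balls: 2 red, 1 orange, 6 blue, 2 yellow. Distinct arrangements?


11!/(2!×1!×6!×2!) = 13860

13860


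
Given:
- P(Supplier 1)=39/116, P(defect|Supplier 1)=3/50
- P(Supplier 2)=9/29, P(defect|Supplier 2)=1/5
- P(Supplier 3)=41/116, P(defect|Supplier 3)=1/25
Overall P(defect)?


P(B) = Σ P(B|Aᵢ)×P(Aᵢ)
  3/50×39/116 = 117/5800
  1/5×9/29 = 9/145
  1/25×41/116 = 41/2900
Sum = 559/5800

P(defect) = 559/5800 ≈ 9.64%


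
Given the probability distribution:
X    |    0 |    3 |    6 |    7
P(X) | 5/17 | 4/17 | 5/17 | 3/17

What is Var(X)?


E[X] = 63/17
E[X²] = 363/17
Var(X) = E[X²] - (E[X])² = 363/17 - 3969/289 = 2202/289

Var(X) = 2202/289 ≈ 7.6194


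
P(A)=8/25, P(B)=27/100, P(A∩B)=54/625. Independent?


P(A)×P(B) = 54/625
P(A∩B) = 54/625
Equal ✓ → Independent

Yes, independent


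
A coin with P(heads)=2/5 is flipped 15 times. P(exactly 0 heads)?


Binomial: P(X=0) = C(15,0)×p^0×(1-p)^15
= 1 × 1 × 14348907/30517578125 = 14348907/30517578125

P(X=0) = 14348907/30517578125 ≈ 0.05%


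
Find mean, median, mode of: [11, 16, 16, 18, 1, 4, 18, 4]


Sorted: [1, 4, 4, 11, 16, 16, 18, 18]
Mean = 88/8 = 11
Median = 27/2
Freq: {11: 1, 16: 2, 18: 2, 1: 1, 4: 2}
Mode: [4, 16, 18]

Mean=11, Median=27/2, Mode=[4, 16, 18]


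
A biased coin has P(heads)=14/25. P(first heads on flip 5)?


Geometric: P(X=5) = (1-p)^(k-1)×p = (11/25)^4×14/25 = 204974/9765625

P(X=5) = 204974/9765625 ≈ 2.10%


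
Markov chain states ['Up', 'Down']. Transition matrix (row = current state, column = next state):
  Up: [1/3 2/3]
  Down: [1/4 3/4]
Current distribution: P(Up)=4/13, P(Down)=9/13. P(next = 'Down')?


P(next=Down) = Σᵢ P(now=i)×P(i→Down)
= 4/13×2/3 + 9/13×3/4
= 8/39 + 27/52 = 113/156

P = 113/156 ≈ 0.7244


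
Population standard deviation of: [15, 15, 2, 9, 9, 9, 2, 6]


Mean = 67/8
  (15-67/8)²=2809/64
  (15-67/8)²=2809/64
  (2-67/8)²=2601/64
  (9-67/8)²=25/64
  (9-67/8)²=25/64
  (9-67/8)²=25/64
  (2-67/8)²=2601/64
  (6-67/8)²=361/64
Σ(x-μ)² = 1407/8
σ² = (1407/8)/8 = 1407/64

σ = √(1407/64) ≈ 4.6887


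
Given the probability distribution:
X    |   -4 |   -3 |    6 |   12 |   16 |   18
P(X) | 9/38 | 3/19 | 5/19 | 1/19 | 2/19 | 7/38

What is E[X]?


E[X] = Σ x·P(X=x)
= (-4)×(9/38) + (-3)×(3/19) + (6)×(5/19) + (12)×(1/19) + (16)×(2/19) + (18)×(7/38)
= 110/19

E[X] = 110/19


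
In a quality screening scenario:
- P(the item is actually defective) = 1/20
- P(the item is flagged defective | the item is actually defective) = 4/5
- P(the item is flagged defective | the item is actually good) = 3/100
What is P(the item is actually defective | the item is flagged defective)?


Using Bayes' theorem:
P(A|B) = P(B|A)·P(A) / P(B)

P(the item is flagged defective) = 4/5 × 1/20 + 3/100 × 19/20
= 1/25 + 57/2000 = 137/2000

P(the item is actually defective|the item is flagged defective) = (1/25) / (137/2000) = 80/137

P(the item is actually defective|the item is flagged defective) = 80/137 ≈ 58.39%


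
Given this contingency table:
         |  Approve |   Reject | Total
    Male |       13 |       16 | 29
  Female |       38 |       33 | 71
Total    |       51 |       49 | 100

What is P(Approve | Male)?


P(Approve | Male) = 13/(13+16) = 13/29

P(Approve|Male) = 13/29 ≈ 44.83%


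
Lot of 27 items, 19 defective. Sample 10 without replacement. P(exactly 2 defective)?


Hypergeometric: C(19,2)×C(8,8)/C(27,10)
= 171×1/8436285 = 1/49335

P(X=2) = 1/49335 ≈ 0.00%


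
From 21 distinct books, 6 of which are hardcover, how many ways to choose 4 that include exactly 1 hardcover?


Choose 1 of the 6 hardcovers and 3 of the other 15 books:
C(6,1)×C(15,3) = 6×455 = 2730

2730


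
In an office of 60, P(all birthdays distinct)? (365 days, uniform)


P(all different) = Π(365-i)/365 for i=0..59
= (365/365)×(364/365)×...×(306/365)
= 0.005877

P ≈ 0.0059 ≈ 0.59%


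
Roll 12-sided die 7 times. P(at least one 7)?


P(no 7)^7 = (11/12)^7 = 19487171/35831808
P(≥1) = 1 - 19487171/35831808 = 16344637/35831808

P = 16344637/35831808 ≈ 45.61%


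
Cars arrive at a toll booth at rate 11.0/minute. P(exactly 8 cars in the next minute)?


Poisson(λ=11.0): P(X=8) = e^(-λ)×λ^k/k!
= e^(-11.0) × 11.0^8 / 8!
≈ 1.670170079e-05 × 214358881 / 40320 ≈ 0.088794

P(X=8) ≈ 0.088794 ≈ 8.88%


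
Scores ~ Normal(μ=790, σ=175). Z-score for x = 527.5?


z = (x - μ)/σ = (527.5 - 790)/175 = -1.5

z = -1.5


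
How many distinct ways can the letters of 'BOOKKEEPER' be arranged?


Letters: 10, freq: {'B': 1, 'O': 2, 'K': 2, 'E': 3, 'P': 1, 'R': 1}
10!/(1!×2!×2!×3!×1!×1!) = 3628800/24 = 151200

151200


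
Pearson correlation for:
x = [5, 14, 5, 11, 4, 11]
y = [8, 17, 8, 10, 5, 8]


n=6, Σx=50, Σy=56, Σxy=536, Σx²=504, Σy²=606
r = (6×536 - 50×56)/√((6×504 - 50²)(6×606 - 56²))
= 416/√(524×500) = 416/√262000 ≈ 416/511.8594 ≈ 0.8127

r ≈ 0.8127


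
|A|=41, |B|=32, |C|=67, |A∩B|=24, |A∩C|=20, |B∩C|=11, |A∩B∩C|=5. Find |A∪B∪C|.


|A∪B∪C| = 41+32+67-24-20-11+5 = 90

|A∪B∪C| = 90


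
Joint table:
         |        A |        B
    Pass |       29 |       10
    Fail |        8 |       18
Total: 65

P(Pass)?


P(Pass) = (29+10)/65 = 39/65 = 3/5

P(Pass) = 3/5 ≈ 60.00%


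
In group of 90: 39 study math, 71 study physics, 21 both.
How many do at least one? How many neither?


|A∪B| = 39+71-21 = 89
Neither = 90-89 = 1

At least one: 89; Neither: 1


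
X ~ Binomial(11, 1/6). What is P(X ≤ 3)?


P(X ≤ 3) = Σ P(X=i) for i=0..3
P(X=0) = 48828125/362797056
P(X=1) = 107421875/362797056
P(X=2) = 107421875/362797056
P(X=3) = 21484375/120932352
Sum = 13671875/15116544

P(X ≤ 3) = 13671875/15116544 ≈ 90.44%


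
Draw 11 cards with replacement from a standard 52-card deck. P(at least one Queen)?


P(not a Queen) = 48/52 = 12/13
P(none in 11 draws) = (12/13)^11 = 743008370688/1792160394037
P(≥1 Queen) = 1 - 743008370688/1792160394037 = 1049152023349/1792160394037

P = 1049152023349/1792160394037 ≈ 58.54%


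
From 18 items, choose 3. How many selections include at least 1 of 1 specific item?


Complement: C(18,3) - C(17,3) = 816 - 680 = 136

136


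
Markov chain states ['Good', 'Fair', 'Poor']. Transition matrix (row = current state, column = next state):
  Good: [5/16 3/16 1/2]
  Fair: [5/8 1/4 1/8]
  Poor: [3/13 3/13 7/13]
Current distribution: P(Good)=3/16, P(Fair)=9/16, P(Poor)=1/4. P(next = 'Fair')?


P(next=Fair) = Σᵢ P(now=i)×P(i→Fair)
= 3/16×3/16 + 9/16×1/4 + 1/4×3/13
= 9/256 + 9/64 + 3/52 = 777/3328

P = 777/3328 ≈ 0.2335


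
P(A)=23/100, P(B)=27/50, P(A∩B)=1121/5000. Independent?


P(A)×P(B) = 621/5000
P(A∩B) = 1121/5000
Not equal → NOT independent

No, not independent


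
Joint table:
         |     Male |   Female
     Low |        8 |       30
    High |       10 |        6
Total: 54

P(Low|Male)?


P(Low|Male) = 8/(8+10) = 8/18 = 4/9

P = 4/9 ≈ 44.44%


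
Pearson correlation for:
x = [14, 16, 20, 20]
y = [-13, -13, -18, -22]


n=4, Σx=70, Σy=-66, Σxy=-1190, Σx²=1252, Σy²=1146
r = (4×(-1190) - 70×(-66))/√((4×1252 - 70²)(4×1146 - (-66)²))
= -140/√(108×228) = -140/√24624 ≈ -140/156.9204 ≈ -0.8922

r ≈ -0.8922


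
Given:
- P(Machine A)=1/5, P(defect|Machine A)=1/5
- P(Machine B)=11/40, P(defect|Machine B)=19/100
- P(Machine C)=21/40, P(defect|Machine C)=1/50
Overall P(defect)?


P(B) = Σ P(B|Aᵢ)×P(Aᵢ)
  1/5×1/5 = 1/25
  19/100×11/40 = 209/4000
  1/50×21/40 = 21/2000
Sum = 411/4000

P(defect) = 411/4000 ≈ 10.27%


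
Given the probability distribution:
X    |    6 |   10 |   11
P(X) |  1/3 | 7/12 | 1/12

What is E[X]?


E[X] = Σ x·P(X=x)
= (6)×(1/3) + (10)×(7/12) + (11)×(1/12)
= 35/4

E[X] = 35/4


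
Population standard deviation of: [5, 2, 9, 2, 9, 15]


Mean = 42/6 = 7
  (5-7)²=4
  (2-7)²=25
  (9-7)²=4
  (2-7)²=25
  (9-7)²=4
  (15-7)²=64
Σ(x-μ)² = 126
σ² = 126/6 = 21

σ = √(21) ≈ 4.5826


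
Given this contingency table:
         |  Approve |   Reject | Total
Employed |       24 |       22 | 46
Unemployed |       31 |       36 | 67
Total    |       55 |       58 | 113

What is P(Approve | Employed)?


P(Approve | Employed) = 24/(24+22) = 24/46 = 12/23

P(Approve|Employed) = 12/23 ≈ 52.17%


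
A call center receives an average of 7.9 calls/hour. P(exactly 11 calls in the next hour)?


Poisson(λ=7.9): P(X=11) = e^(-λ)×λ^k/k!
= e^(-7.9) × 7.9^11 / 11!
≈ 0.0003707435405 × 7479938105.28 / 39916800 ≈ 0.069473

P(X=11) ≈ 0.069473 ≈ 6.95%


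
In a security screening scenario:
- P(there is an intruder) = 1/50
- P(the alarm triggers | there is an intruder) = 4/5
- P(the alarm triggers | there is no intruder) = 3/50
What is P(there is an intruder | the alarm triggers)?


Using Bayes' theorem:
P(A|B) = P(B|A)·P(A) / P(B)

P(the alarm triggers) = 4/5 × 1/50 + 3/50 × 49/50
= 2/125 + 147/2500 = 187/2500

P(there is an intruder|the alarm triggers) = (2/125) / (187/2500) = 40/187

P(there is an intruder|the alarm triggers) = 40/187 ≈ 21.39%


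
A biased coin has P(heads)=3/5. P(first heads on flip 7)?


Geometric: P(X=7) = (1-p)^(k-1)×p = (2/5)^6×3/5 = 192/78125

P(X=7) = 192/78125 ≈ 0.25%


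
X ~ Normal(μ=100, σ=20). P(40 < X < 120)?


z₁=(40-100)/20=-3.0, z₂=(120-100)/20=1.0
P = Φ(1.0) - Φ(-3.0) = 0.841345 - 0.001350 = 0.839995 ≈ 0.8400

P(40 < X < 120) ≈ 0.8400


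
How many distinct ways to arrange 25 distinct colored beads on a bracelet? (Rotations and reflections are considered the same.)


Free circular arrangements: rotations and reflections both identified.
(n-1)!/2 = 24!/2 = 620448401733239439360000/2 = 310224200866619719680000

310224200866619719680000


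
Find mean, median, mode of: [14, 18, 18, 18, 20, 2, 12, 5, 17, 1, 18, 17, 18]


Sorted: [1, 2, 5, 12, 14, 17, 17, 18, 18, 18, 18, 18, 20]
Mean = 178/13
Median = 17
Freq: {14: 1, 18: 5, 20: 1, 2: 1, 12: 1, 5: 1, 17: 2, 1: 1}
Mode: [18]

Mean=178/13, Median=17, Mode=18


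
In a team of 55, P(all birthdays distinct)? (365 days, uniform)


P(all different) = Π(365-i)/365 for i=0..54
= (365/365)×(364/365)×...×(311/365)
= 0.013738

P ≈ 0.0137 ≈ 1.37%


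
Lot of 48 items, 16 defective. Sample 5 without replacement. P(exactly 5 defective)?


Hypergeometric: C(16,5)×C(32,0)/C(48,5)
= 4368×1/1712304 = 91/35673

P(X=5) = 91/35673 ≈ 0.26%


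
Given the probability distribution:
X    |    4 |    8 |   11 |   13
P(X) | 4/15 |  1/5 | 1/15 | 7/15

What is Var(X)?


E[X] = 142/15
E[X²] = 104
Var(X) = E[X²] - (E[X])² = 104 - 20164/225 = 3236/225

Var(X) = 3236/225 ≈ 14.3822


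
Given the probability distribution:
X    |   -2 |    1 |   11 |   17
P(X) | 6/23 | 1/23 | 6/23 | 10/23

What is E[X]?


E[X] = Σ x·P(X=x)
= (-2)×(6/23) + (1)×(1/23) + (11)×(6/23) + (17)×(10/23)
= 225/23

E[X] = 225/23


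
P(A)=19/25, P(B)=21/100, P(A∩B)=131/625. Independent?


P(A)×P(B) = 399/2500
P(A∩B) = 131/625
Not equal → NOT independent

No, not independent


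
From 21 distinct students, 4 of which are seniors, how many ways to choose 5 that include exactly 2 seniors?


Choose 2 of the 4 seniors and 3 of the other 17 students:
C(4,2)×C(17,3) = 6×680 = 4080

4080


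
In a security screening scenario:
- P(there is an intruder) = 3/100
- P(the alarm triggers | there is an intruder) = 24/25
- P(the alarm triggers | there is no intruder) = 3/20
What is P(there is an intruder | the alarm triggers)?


Using Bayes' theorem:
P(A|B) = P(B|A)·P(A) / P(B)

P(the alarm triggers) = 24/25 × 3/100 + 3/20 × 97/100
= 18/625 + 291/2000 = 1743/10000

P(there is an intruder|the alarm triggers) = (18/625) / (1743/10000) = 96/581

P(there is an intruder|the alarm triggers) = 96/581 ≈ 16.52%


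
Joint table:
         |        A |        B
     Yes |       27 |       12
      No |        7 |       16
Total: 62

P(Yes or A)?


P(Yes∨A) = P(Yes) + P(A) - P(Yes∧A)
= (39 + 34 - 27)/62 = 46/62 = 23/31

P = 23/31 ≈ 74.19%


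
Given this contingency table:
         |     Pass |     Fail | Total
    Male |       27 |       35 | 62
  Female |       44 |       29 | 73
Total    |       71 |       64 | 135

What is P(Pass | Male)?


P(Pass | Male) = 27/(27+35) = 27/62

P(Pass|Male) = 27/62 ≈ 43.55%


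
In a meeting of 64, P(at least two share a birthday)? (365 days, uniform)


P(all different) = Π(365-i)/365 for i=0..63
= 0.002810
P(match) = 1 - 0.002810 = 0.997190

P ≈ 0.9972 ≈ 99.72%


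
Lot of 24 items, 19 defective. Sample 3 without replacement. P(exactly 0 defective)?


Hypergeometric: C(19,0)×C(5,3)/C(24,3)
= 1×10/2024 = 5/1012

P(X=0) = 5/1012 ≈ 0.49%


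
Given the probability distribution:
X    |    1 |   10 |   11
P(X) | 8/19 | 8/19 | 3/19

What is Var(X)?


E[X] = 121/19
E[X²] = 1171/19
Var(X) = E[X²] - (E[X])² = 1171/19 - 14641/361 = 7608/361

Var(X) = 7608/361 ≈ 21.0748


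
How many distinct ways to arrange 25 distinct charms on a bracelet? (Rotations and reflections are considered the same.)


Free circular arrangements: rotations and reflections both identified.
(n-1)!/2 = 24!/2 = 620448401733239439360000/2 = 310224200866619719680000

310224200866619719680000


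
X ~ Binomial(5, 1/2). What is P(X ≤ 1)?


P(X ≤ 1) = Σ P(X=i) for i=0..1
P(X=0) = 1/32
P(X=1) = 5/32
Sum = 3/16

P(X ≤ 1) = 3/16 ≈ 18.75%


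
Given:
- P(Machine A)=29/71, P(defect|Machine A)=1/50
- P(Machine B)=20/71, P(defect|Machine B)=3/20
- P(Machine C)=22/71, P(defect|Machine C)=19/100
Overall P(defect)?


P(B) = Σ P(B|Aᵢ)×P(Aᵢ)
  1/50×29/71 = 29/3550
  3/20×20/71 = 3/71
  19/100×22/71 = 209/3550
Sum = 194/1775

P(defect) = 194/1775 ≈ 10.93%


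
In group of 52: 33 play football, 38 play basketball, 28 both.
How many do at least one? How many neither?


|A∪B| = 33+38-28 = 43
Neither = 52-43 = 9

At least one: 43; Neither: 9


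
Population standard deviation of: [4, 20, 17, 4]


Mean = 45/4
  (4-45/4)²=841/16
  (20-45/4)²=1225/16
  (17-45/4)²=529/16
  (4-45/4)²=841/16
Σ(x-μ)² = 859/4
σ² = (859/4)/4 = 859/16

σ = √(859/16) ≈ 7.3272


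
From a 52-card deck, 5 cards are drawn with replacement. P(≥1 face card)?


P(not a face card) = 40/52 = 10/13
P(none in 5 draws) = (10/13)^5 = 100000/371293
P(≥1 face card) = 1 - 100000/371293 = 271293/371293

P = 271293/371293 ≈ 73.07%


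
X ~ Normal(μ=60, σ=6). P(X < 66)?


z = (66-60)/6 = 1.0
P(Z < 1.0) = 0.8413

P(X < 66) ≈ 0.8413


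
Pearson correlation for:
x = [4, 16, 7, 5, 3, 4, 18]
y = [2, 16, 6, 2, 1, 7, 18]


n=7, Σx=57, Σy=52, Σxy=671, Σx²=695, Σy²=674
r = (7×671 - 57×52)/√((7×695 - 57²)(7×674 - 52²))
= 1733/√(1616×2014) = 1733/√3254624 ≈ 1733/1804.0576 ≈ 0.9606

r ≈ 0.9606


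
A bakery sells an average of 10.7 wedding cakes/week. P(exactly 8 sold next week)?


Poisson(λ=10.7): P(X=8) = e^(-λ)×λ^k/k!
= e^(-10.7) × 10.7^8 / 8!
≈ 2.254493791e-05 × 171818617.983 / 40320 ≈ 0.096072

P(X=8) ≈ 0.096072 ≈ 9.61%


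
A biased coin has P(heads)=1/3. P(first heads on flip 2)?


Geometric: P(X=2) = (1-p)^(k-1)×p = (2/3)^1×1/3 = 2/9

P(X=2) = 2/9 ≈ 22.22%


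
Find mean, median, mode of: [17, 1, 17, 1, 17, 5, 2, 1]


Sorted: [1, 1, 1, 2, 5, 17, 17, 17]
Mean = 61/8
Median = 7/2
Freq: {17: 3, 1: 3, 5: 1, 2: 1}
Mode: [1, 17]

Mean=61/8, Median=7/2, Mode=[1, 17]


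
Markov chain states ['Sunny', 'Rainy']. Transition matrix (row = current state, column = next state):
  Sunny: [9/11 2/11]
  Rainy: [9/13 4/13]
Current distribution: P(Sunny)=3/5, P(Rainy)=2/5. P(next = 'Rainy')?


P(next=Rainy) = Σᵢ P(now=i)×P(i→Rainy)
= 3/5×2/11 + 2/5×4/13
= 6/55 + 8/65 = 166/715

P = 166/715 ≈ 0.2322


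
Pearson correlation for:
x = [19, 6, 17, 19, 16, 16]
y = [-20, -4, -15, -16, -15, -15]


n=6, Σx=93, Σy=-85, Σxy=-1443, Σx²=1559, Σy²=1347
r = (6×(-1443) - 93×(-85))/√((6×1559 - 93²)(6×1347 - (-85)²))
= -753/√(705×857) = -753/√604185 ≈ -753/777.2934 ≈ -0.9687

r ≈ -0.9687


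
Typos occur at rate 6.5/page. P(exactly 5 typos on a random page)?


Poisson(λ=6.5): P(X=5) = e^(-λ)×λ^k/k!
= e^(-6.5) × 6.5^5 / 5!
≈ 0.001503439193 × 11602.90625 / 120 ≈ 0.145369

P(X=5) ≈ 0.145369 ≈ 14.54%


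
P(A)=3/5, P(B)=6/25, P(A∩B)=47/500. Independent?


P(A)×P(B) = 18/125
P(A∩B) = 47/500
Not equal → NOT independent

No, not independent


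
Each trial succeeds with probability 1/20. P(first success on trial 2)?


Geometric: P(X=2) = (1-p)^(k-1)×p = (19/20)^1×1/20 = 19/400

P(X=2) = 19/400 ≈ 4.75%


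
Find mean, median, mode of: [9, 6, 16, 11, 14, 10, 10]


Sorted: [6, 9, 10, 10, 11, 14, 16]
Mean = 76/7
Median = 10
Freq: {9: 1, 6: 1, 16: 1, 11: 1, 14: 1, 10: 2}
Mode: [10]

Mean=76/7, Median=10, Mode=10


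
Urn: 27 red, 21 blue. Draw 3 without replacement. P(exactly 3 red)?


Hypergeometric: C(27,3)×C(21,0)/C(48,3)
= 2925×1/17296 = 2925/17296

P(X=3) = 2925/17296 ≈ 16.91%


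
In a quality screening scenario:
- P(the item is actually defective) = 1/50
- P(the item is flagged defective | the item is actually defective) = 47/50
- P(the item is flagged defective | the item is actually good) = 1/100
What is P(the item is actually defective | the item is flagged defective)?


Using Bayes' theorem:
P(A|B) = P(B|A)·P(A) / P(B)

P(the item is flagged defective) = 47/50 × 1/50 + 1/100 × 49/50
= 47/2500 + 49/5000 = 143/5000

P(the item is actually defective|the item is flagged defective) = (47/2500) / (143/5000) = 94/143

P(the item is actually defective|the item is flagged defective) = 94/143 ≈ 65.73%


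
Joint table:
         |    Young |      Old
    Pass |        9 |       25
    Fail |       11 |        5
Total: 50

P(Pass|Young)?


P(Pass|Young) = 9/(9+11) = 9/20

P = 9/20 ≈ 45.00%


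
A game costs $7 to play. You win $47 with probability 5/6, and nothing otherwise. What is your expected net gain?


E[gain] = (47-7)×5/6 + (-7)×1/6
= 100/3 - 7/6 = 193/6

Expected net gain = $193/6 ≈ $32.17


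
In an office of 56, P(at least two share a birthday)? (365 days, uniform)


P(all different) = Π(365-i)/365 for i=0..55
= 0.011668
P(match) = 1 - 0.011668 = 0.988332

P ≈ 0.9883 ≈ 98.83%


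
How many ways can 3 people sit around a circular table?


Circular arrangements of 3 distinct objects: fix one position to break rotational symmetry.
(n-1)! = 2! = 2

2


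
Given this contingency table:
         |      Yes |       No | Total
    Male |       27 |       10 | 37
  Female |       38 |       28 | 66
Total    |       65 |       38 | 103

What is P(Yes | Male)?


P(Yes | Male) = 27/(27+10) = 27/37

P(Yes|Male) = 27/37 ≈ 72.97%


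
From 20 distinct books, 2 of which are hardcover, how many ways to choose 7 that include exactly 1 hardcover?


Choose 1 of the 2 hardcovers and 6 of the other 18 books:
C(2,1)×C(18,6) = 2×18564 = 37128

37128


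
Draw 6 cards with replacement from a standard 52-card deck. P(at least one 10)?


P(not a 10) = 48/52 = 12/13
P(none in 6 draws) = (12/13)^6 = 2985984/4826809
P(≥1 10) = 1 - 2985984/4826809 = 1840825/4826809

P = 1840825/4826809 ≈ 38.14%


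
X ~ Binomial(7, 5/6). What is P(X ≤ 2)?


P(X ≤ 2) = Σ P(X=i) for i=0..2
P(X=0) = 1/279936
P(X=1) = 35/279936
P(X=2) = 175/93312
Sum = 187/93312

P(X ≤ 2) = 187/93312 ≈ 0.20%


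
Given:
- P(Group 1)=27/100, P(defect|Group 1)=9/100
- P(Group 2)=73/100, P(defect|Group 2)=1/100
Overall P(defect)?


P(B) = Σ P(B|Aᵢ)×P(Aᵢ)
  9/100×27/100 = 243/10000
  1/100×73/100 = 73/10000
Sum = 79/2500

P(defect) = 79/2500 ≈ 3.16%


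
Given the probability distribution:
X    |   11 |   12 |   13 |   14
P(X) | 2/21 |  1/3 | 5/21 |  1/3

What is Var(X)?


E[X] = 269/21
E[X²] = 3467/21
Var(X) = E[X²] - (E[X])² = 3467/21 - 72361/441 = 446/441

Var(X) = 446/441 ≈ 1.0113


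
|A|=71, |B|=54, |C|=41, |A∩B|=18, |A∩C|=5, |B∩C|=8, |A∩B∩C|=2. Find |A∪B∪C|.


|A∪B∪C| = 71+54+41-18-5-8+2 = 137

|A∪B∪C| = 137


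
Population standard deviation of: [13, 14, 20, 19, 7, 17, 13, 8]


Mean = 111/8
  (13-111/8)²=49/64
  (14-111/8)²=1/64
  (20-111/8)²=2401/64
  (19-111/8)²=1681/64
  (7-111/8)²=3025/64
  (17-111/8)²=625/64
  (13-111/8)²=49/64
  (8-111/8)²=2209/64
Σ(x-μ)² = 1255/8
σ² = (1255/8)/8 = 1255/64

σ = √(1255/64) ≈ 4.4282


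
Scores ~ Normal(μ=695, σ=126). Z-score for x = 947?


z = (x - μ)/σ = (947 - 695)/126 = 2.0

z = 2.0


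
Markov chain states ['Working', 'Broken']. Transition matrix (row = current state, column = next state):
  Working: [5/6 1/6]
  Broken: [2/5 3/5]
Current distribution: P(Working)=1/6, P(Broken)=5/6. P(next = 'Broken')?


P(next=Broken) = Σᵢ P(now=i)×P(i→Broken)
= 1/6×1/6 + 5/6×3/5
= 1/36 + 1/2 = 19/36

P = 19/36 ≈ 0.5278


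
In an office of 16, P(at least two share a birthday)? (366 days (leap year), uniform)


P(all different) = Π(366-i)/366 for i=0..15
= 0.717059
P(match) = 1 - 0.717059 = 0.282941

P ≈ 0.2829 ≈ 28.29%


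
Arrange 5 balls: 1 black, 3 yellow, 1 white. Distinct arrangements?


5!/(1!×3!×1!) = 20

20


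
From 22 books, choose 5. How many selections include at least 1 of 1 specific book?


Complement: C(22,5) - C(21,5) = 26334 - 20349 = 5985

5985


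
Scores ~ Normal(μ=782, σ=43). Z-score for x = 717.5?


z = (x - μ)/σ = (717.5 - 782)/43 = -1.5

z = -1.5


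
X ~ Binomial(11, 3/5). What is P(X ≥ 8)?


P(X ≥ 8) = Σ P(X=i) for i=8..11
P(X=8) = 1732104/9765625
P(X=9) = 866052/9765625
P(X=10) = 1299078/48828125
P(X=11) = 177147/48828125
Sum = 2893401/9765625

P(X ≥ 8) = 2893401/9765625 ≈ 29.63%


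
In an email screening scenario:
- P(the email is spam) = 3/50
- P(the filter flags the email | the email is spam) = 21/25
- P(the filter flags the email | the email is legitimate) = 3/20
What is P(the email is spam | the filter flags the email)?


Using Bayes' theorem:
P(A|B) = P(B|A)·P(A) / P(B)

P(the filter flags the email) = 21/25 × 3/50 + 3/20 × 47/50
= 63/1250 + 141/1000 = 957/5000

P(the email is spam|the filter flags the email) = (63/1250) / (957/5000) = 84/319

P(the email is spam|the filter flags the email) = 84/319 ≈ 26.33%


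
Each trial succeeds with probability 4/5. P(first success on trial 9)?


Geometric: P(X=9) = (1-p)^(k-1)×p = (1/5)^8×4/5 = 4/1953125

P(X=9) = 4/1953125 ≈ 0.00%


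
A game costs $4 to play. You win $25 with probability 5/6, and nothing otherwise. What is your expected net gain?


E[gain] = (25-4)×5/6 + (-4)×1/6
= 35/2 - 2/3 = 101/6

Expected net gain = $101/6 ≈ $16.83


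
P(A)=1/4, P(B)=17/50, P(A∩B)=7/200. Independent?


P(A)×P(B) = 17/200
P(A∩B) = 7/200
Not equal → NOT independent

No, not independent


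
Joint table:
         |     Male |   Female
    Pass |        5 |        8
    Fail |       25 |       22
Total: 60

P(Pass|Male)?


P(Pass|Male) = 5/(5+25) = 5/30 = 1/6

P = 1/6 ≈ 16.67%


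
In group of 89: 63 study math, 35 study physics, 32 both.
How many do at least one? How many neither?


|A∪B| = 63+35-32 = 66
Neither = 89-66 = 23

At least one: 66; Neither: 23


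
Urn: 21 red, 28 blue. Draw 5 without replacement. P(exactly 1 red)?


Hypergeometric: C(21,1)×C(28,4)/C(49,5)
= 21×20475/1906884 = 975/4324

P(X=1) = 975/4324 ≈ 22.55%


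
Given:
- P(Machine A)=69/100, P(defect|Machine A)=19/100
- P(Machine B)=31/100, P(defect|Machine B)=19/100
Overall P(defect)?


P(B) = Σ P(B|Aᵢ)×P(Aᵢ)
  19/100×69/100 = 1311/10000
  19/100×31/100 = 589/10000
Sum = 19/100

P(defect) = 19/100 ≈ 19.00%


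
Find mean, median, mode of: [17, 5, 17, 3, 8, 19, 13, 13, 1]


Sorted: [1, 3, 5, 8, 13, 13, 17, 17, 19]
Mean = 96/9 = 32/3
Median = 13
Freq: {17: 2, 5: 1, 3: 1, 8: 1, 19: 1, 13: 2, 1: 1}
Mode: [13, 17]

Mean=32/3, Median=13, Mode=[13, 17]


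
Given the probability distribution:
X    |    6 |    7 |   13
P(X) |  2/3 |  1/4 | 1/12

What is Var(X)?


E[X] = 41/6
E[X²] = 151/3
Var(X) = E[X²] - (E[X])² = 151/3 - 1681/36 = 131/36

Var(X) = 131/36 ≈ 3.6389


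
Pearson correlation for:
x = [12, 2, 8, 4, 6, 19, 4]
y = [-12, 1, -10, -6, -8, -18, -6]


n=7, Σx=55, Σy=-59, Σxy=-660, Σx²=641, Σy²=705
r = (7×(-660) - 55×(-59))/√((7×641 - 55²)(7×705 - (-59)²))
= -1375/√(1462×1454) = -1375/√2125748 ≈ -1375/1457.9945 ≈ -0.9431

r ≈ -0.9431


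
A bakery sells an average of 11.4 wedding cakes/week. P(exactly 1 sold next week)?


Poisson(λ=11.4): P(X=1) = e^(-λ)×λ^k/k!
= e^(-11.4) × 11.4^1 / 1!
≈ 1.119548484e-05 × 11.4 / 1 ≈ 0.000128

P(X=1) ≈ 0.000128 ≈ 0.01%


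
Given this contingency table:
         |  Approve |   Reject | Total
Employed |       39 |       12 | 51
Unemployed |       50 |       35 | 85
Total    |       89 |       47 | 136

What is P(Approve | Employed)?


P(Approve | Employed) = 39/(39+12) = 39/51 = 13/17

P(Approve|Employed) = 13/17 ≈ 76.47%


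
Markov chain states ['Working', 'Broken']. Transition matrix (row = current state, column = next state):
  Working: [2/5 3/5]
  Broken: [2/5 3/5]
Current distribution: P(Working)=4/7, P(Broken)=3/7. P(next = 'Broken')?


P(next=Broken) = Σᵢ P(now=i)×P(i→Broken)
= 4/7×3/5 + 3/7×3/5
= 12/35 + 9/35 = 3/5

P = 3/5 ≈ 0.6000


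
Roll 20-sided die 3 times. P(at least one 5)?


P(no 5)^3 = (19/20)^3 = 6859/8000
P(≥1) = 1 - 6859/8000 = 1141/8000

P = 1141/8000 ≈ 14.26%


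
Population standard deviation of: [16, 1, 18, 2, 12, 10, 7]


Mean = 66/7
  (16-66/7)²=2116/49
  (1-66/7)²=3481/49
  (18-66/7)²=3600/49
  (2-66/7)²=2704/49
  (12-66/7)²=324/49
  (10-66/7)²=16/49
  (7-66/7)²=289/49
Σ(x-μ)² = 1790/7
σ² = (1790/7)/7 = 1790/49

σ = √(1790/49) ≈ 6.0441


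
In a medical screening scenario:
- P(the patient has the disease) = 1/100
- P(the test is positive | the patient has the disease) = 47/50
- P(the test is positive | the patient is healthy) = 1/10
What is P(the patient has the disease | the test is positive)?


Using Bayes' theorem:
P(A|B) = P(B|A)·P(A) / P(B)

P(the test is positive) = 47/50 × 1/100 + 1/10 × 99/100
= 47/5000 + 99/1000 = 271/2500

P(the patient has the disease|the test is positive) = (47/5000) / (271/2500) = 47/542

P(the patient has the disease|the test is positive) = 47/542 ≈ 8.67%


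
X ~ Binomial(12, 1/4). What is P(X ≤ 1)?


P(X ≤ 1) = Σ P(X=i) for i=0..1
P(X=0) = 531441/16777216
P(X=1) = 531441/4194304
Sum = 2657205/16777216

P(X ≤ 1) = 2657205/16777216 ≈ 15.84%


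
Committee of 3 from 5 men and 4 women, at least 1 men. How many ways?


Count by #men:
  1M,2W: C(5,1)×C(4,2)=30
  2M,1W: C(5,2)×C(4,1)=40
  3M,0W: C(5,3)×C(4,0)=10
Total = 80

80


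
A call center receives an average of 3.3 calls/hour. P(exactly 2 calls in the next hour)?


Poisson(λ=3.3): P(X=2) = e^(-λ)×λ^k/k!
= e^(-3.3) × 3.3^2 / 2!
≈ 0.0368831674 × 10.89 / 2 ≈ 0.200829

P(X=2) ≈ 0.200829 ≈ 20.08%


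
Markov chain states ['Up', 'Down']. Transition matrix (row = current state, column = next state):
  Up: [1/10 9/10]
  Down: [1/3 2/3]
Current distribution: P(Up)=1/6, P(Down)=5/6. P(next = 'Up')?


P(next=Up) = Σᵢ P(now=i)×P(i→Up)
= 1/6×1/10 + 5/6×1/3
= 1/60 + 5/18 = 53/180

P = 53/180 ≈ 0.2944


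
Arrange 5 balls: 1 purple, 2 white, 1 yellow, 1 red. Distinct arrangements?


5!/(1!×2!×1!×1!) = 60

60


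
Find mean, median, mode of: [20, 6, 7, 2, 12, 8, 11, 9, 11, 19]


Sorted: [2, 6, 7, 8, 9, 11, 11, 12, 19, 20]
Mean = 105/10 = 21/2
Median = 10
Freq: {20: 1, 6: 1, 7: 1, 2: 1, 12: 1, 8: 1, 11: 2, 9: 1, 19: 1}
Mode: [11]

Mean=21/2, Median=10, Mode=11


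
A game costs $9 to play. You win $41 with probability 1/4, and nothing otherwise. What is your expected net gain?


E[gain] = (41-9)×1/4 + (-9)×3/4
= 8 - 27/4 = 5/4

Expected net gain = $5/4 ≈ $1.25


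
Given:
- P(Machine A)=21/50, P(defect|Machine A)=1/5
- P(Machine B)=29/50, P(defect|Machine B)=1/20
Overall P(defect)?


P(B) = Σ P(B|Aᵢ)×P(Aᵢ)
  1/5×21/50 = 21/250
  1/20×29/50 = 29/1000
Sum = 113/1000

P(defect) = 113/1000 ≈ 11.30%


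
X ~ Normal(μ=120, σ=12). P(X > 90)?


z = (90-120)/12 = -2.5
P(X > 90) = 1 - P(Z ≤ -2.5) = 1 - 0.0062 = 0.9938

P(X > 90) ≈ 0.9938


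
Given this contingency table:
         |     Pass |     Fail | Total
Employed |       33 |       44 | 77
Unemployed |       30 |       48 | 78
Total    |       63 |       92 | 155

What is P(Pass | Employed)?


P(Pass | Employed) = 33/(33+44) = 33/77 = 3/7

P(Pass|Employed) = 3/7 ≈ 42.86%
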